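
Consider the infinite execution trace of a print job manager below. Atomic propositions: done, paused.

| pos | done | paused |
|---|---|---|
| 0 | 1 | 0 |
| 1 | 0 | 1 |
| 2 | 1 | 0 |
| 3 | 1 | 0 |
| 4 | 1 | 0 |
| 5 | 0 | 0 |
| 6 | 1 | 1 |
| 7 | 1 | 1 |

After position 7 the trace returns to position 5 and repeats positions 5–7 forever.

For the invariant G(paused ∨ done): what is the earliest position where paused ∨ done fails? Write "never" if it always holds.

5

Check paused ∨ done at each position in order: 0 ✓, 1 ✓, 2 ✓, 3 ✓, 4 ✓.
At position 5 the labels are {}, so paused ∨ done is false there. This is the first violation.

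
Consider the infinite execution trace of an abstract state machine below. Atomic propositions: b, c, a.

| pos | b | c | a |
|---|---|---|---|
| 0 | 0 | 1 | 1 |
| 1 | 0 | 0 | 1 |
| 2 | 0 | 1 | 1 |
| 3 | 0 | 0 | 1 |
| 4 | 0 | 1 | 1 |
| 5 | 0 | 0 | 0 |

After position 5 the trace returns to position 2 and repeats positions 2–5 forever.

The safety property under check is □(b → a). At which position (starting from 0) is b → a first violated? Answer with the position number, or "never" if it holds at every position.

never

b → a holds at every position 0..5, and those are all the positions the trace ever visits, so the invariant □(b → a) is never violated.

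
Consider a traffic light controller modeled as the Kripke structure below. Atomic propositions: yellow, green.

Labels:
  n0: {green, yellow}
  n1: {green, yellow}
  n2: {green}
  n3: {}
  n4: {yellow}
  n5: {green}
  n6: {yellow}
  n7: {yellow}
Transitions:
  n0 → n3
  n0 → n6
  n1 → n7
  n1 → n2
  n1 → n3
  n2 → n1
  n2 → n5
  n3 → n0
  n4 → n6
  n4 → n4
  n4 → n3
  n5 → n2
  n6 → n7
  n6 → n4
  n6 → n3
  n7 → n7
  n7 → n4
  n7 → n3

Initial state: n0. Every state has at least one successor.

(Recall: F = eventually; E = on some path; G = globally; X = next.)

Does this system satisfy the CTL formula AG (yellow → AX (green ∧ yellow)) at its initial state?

States satisfying yellow → AX (green ∧ yellow): {n2, n3, n5}.
States satisfying AG (yellow → AX (green ∧ yellow)): ∅.
n0 is reachable from n0 and violates yellow → AX (green ∧ yellow), so AG fails at n0.
n0 ∉ Sat(AG (yellow → AX (green ∧ yellow))).

Does not hold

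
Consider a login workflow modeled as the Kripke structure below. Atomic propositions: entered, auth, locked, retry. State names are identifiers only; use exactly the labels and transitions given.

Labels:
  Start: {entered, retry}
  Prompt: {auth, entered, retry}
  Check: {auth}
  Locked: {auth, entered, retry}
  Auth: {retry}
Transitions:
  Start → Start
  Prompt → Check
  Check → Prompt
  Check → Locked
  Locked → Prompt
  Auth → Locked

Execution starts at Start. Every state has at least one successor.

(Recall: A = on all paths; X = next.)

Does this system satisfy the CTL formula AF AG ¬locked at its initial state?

States satisfying AG ¬locked: {Start, Prompt, Check, Locked, Auth}.
States satisfying AF AG ¬locked: {Start, Prompt, Check, Locked, Auth}.
Start ∈ Sat(AF AG ¬locked).

Yes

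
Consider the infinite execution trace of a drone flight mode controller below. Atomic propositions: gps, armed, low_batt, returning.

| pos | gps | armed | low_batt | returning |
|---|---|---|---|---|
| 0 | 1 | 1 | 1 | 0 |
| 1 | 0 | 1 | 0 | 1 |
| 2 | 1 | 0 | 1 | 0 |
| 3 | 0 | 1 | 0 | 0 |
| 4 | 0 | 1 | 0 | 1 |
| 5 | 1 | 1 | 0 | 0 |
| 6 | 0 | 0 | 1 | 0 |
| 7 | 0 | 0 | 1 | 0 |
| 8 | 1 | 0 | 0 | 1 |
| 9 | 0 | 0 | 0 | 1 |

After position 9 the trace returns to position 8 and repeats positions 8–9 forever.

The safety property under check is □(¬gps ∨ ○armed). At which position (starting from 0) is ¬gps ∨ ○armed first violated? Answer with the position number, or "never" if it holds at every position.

5

Check ¬gps ∨ ○armed at each position in order: 0 ✓, 1 ✓, 2 ✓, 3 ✓, 4 ✓.
At position 5 the labels are {armed, gps} and the next position 6 has {low_batt}, so ¬gps ∨ ○armed is false there. This is the first violation.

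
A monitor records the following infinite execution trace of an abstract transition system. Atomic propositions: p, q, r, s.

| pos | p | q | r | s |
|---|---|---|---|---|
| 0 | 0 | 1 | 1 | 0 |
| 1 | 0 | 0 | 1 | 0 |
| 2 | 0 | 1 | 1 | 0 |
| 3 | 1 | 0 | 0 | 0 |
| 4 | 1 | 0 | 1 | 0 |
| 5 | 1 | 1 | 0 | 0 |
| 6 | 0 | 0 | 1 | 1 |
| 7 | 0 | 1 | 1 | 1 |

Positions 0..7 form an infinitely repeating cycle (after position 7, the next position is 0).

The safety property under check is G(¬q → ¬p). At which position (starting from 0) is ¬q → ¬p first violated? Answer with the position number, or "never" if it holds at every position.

Check ¬q → ¬p at each position in order: 0 ✓, 1 ✓, 2 ✓.
At position 3 the labels are {p}, so ¬q → ¬p is false there. This is the first violation.

3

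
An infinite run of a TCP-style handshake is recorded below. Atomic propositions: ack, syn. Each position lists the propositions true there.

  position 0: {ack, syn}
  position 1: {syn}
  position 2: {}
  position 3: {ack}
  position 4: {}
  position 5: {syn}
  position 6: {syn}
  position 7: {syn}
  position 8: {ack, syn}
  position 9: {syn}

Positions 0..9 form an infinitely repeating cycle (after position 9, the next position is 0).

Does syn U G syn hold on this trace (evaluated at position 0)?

Walking from position 0: at position 2, G syn has not yet held and syn fails, so syn U G syn is false.

Does not hold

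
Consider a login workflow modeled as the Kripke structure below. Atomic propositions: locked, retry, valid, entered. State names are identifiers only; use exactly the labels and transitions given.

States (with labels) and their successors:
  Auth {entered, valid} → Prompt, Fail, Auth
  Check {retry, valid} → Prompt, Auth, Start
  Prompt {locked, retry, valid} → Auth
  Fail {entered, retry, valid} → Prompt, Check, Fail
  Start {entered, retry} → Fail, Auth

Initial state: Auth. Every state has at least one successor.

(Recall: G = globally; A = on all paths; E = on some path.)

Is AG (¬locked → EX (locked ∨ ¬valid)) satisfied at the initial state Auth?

No

States satisfying ¬locked → EX (locked ∨ ¬valid): {Auth, Check, Prompt, Fail}.
States satisfying AG (¬locked → EX (locked ∨ ¬valid)): ∅.
Start is reachable from Auth and violates ¬locked → EX (locked ∨ ¬valid), so AG fails at Auth.
Auth ∉ Sat(AG (¬locked → EX (locked ∨ ¬valid))).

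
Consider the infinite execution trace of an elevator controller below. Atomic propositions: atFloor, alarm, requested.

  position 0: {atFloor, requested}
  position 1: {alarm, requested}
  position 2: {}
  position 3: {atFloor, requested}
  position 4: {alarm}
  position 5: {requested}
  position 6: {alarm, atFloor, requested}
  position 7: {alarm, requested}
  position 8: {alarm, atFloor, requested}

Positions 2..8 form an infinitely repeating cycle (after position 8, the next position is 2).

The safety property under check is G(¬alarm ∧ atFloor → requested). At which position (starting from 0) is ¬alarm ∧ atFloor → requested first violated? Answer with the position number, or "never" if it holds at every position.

¬alarm ∧ atFloor → requested holds at every position 0..8, and those are all the positions the trace ever visits, so the invariant G(¬alarm ∧ atFloor → requested) is never violated.

never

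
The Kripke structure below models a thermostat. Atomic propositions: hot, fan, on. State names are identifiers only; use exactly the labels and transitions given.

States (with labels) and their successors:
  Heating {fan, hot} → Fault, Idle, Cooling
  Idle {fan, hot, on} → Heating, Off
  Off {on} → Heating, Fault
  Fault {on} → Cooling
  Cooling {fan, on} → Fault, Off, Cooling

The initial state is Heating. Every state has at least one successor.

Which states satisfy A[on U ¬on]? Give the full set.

States satisfying on: {Idle, Off, Fault, Cooling}.
States satisfying ¬on: {Heating}.
States satisfying A[on U ¬on]: {Heating}.

{Heating}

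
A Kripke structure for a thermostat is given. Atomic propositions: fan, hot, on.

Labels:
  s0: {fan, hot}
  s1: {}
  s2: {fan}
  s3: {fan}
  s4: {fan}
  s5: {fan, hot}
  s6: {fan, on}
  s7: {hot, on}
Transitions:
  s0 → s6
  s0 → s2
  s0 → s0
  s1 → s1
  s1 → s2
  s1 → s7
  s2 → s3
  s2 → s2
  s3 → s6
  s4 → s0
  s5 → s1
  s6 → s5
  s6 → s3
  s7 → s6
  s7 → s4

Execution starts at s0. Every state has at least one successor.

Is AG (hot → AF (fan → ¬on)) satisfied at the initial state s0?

States satisfying hot → AF (fan → ¬on): {s0, s1, s2, s3, s4, s5, s6, s7}.
States satisfying AG (hot → AF (fan → ¬on)): {s0, s1, s2, s3, s4, s5, s6, s7}.
Every state reachable from s0 satisfies hot → AF (fan → ¬on).
s0 ∈ Sat(AG (hot → AF (fan → ¬on))).

Holds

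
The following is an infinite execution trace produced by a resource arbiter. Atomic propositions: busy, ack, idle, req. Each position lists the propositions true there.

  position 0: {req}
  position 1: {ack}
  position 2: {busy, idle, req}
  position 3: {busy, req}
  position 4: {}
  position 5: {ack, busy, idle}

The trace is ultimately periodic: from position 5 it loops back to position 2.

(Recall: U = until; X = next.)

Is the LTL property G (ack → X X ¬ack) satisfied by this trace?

ack → X X ¬ack holds at every position 0..5, and those are all positions ever visited, so G (ack → X X ¬ack) holds.
Positions where ack holds: 1, 5.
Check X X ¬ack at each: 1→ok, 5→ok.

Yes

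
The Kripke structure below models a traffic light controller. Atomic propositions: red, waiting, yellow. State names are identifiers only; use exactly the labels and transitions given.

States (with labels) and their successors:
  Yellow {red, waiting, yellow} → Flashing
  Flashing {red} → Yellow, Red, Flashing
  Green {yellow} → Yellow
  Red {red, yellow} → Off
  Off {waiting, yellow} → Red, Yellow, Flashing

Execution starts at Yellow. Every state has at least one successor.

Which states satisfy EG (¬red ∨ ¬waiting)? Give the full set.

{Flashing, Red, Off}

States satisfying ¬red ∨ ¬waiting: {Flashing, Green, Red, Off}.
States satisfying EG (¬red ∨ ¬waiting): {Flashing, Red, Off}.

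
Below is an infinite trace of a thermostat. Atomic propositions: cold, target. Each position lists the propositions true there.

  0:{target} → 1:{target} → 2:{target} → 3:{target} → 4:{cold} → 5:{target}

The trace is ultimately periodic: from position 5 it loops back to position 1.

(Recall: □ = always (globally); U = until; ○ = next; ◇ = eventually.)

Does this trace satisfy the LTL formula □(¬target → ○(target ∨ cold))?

¬target → ○(target ∨ cold) holds at every position 0..5, and those are all positions ever visited, so □(¬target → ○(target ∨ cold)) holds.
Positions where ¬target holds: 4.
Check ○(target ∨ cold) at each: 4→ok.

Satisfied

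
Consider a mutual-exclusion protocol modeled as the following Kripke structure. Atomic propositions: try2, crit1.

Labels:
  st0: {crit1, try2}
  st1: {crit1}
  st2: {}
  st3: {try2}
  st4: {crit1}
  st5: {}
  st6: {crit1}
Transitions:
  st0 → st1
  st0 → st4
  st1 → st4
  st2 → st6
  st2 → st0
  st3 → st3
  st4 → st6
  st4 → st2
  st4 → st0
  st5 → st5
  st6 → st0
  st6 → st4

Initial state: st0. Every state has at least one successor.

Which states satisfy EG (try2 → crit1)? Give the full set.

{st0, st1, st2, st4, st5, st6}

States satisfying try2 → crit1: {st0, st1, st2, st4, st5, st6}.
States satisfying EG (try2 → crit1): {st0, st1, st2, st4, st5, st6}.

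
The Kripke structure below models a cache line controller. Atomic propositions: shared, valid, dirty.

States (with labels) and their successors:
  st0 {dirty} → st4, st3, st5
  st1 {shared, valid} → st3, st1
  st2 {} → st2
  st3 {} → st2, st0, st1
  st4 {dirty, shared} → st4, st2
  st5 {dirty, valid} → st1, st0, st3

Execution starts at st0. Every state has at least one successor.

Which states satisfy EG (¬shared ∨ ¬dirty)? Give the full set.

States satisfying ¬shared ∨ ¬dirty: {st0, st1, st2, st3, st5}.
States satisfying EG (¬shared ∨ ¬dirty): {st0, st1, st2, st3, st5}.

{st0, st1, st2, st3, st5}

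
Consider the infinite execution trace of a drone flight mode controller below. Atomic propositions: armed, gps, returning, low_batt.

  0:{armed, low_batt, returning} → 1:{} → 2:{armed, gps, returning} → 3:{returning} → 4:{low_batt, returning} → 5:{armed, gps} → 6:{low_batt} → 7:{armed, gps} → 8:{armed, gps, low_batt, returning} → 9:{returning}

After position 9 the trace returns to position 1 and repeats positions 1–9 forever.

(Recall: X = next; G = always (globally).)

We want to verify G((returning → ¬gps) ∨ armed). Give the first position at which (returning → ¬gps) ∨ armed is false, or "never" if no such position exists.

(returning → ¬gps) ∨ armed holds at every position 0..9, and those are all the positions the trace ever visits, so the invariant G((returning → ¬gps) ∨ armed) is never violated.

never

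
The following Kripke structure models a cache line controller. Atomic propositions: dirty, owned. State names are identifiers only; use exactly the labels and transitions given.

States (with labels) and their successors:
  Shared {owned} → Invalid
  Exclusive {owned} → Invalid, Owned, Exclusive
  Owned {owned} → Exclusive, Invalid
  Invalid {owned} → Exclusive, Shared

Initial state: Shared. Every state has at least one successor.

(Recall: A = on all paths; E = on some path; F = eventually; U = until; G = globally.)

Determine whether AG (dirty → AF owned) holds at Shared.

States satisfying dirty → AF owned: {Shared, Exclusive, Owned, Invalid}.
States satisfying AG (dirty → AF owned): {Shared, Exclusive, Owned, Invalid}.
Every state reachable from Shared satisfies dirty → AF owned.
Shared ∈ Sat(AG (dirty → AF owned)).

Satisfied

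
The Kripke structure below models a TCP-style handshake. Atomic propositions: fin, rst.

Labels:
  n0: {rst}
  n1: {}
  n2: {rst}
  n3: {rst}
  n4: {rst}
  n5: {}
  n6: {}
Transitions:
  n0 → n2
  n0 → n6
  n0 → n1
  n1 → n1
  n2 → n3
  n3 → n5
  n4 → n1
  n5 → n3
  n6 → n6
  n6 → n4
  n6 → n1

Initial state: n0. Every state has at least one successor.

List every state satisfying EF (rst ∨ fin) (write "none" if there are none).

{n0, n2, n3, n4, n5, n6}

States satisfying rst ∨ fin: {n0, n2, n3, n4}.
States satisfying EF (rst ∨ fin): {n0, n2, n3, n4, n5, n6}.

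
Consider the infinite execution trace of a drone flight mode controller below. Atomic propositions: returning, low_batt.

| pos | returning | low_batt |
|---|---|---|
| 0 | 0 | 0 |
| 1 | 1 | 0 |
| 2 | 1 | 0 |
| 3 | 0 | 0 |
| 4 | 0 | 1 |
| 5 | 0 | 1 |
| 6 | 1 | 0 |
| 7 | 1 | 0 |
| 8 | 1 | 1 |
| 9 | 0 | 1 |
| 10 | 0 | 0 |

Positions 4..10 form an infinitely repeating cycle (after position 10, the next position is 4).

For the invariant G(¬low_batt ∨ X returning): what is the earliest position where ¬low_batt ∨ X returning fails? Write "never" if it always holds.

4

Check ¬low_batt ∨ X returning at each position in order: 0 ✓, 1 ✓, 2 ✓, 3 ✓.
At position 4 the labels are {low_batt} and the next position 5 has {low_batt}, so ¬low_batt ∨ X returning is false there. This is the first violation.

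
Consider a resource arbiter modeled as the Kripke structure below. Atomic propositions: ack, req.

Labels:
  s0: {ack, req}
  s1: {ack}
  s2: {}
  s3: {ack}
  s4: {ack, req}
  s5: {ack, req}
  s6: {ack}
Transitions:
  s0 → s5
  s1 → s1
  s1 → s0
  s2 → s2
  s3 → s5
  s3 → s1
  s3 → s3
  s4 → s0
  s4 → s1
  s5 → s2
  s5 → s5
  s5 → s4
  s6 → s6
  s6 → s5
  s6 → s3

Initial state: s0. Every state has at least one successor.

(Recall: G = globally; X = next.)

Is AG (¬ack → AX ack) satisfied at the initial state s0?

Violated

States satisfying ¬ack → AX ack: {s0, s1, s3, s4, s5, s6}.
States satisfying AG (¬ack → AX ack): ∅.
s2 is reachable from s0 and violates ¬ack → AX ack, so AG fails at s0.
s0 ∉ Sat(AG (¬ack → AX ack)).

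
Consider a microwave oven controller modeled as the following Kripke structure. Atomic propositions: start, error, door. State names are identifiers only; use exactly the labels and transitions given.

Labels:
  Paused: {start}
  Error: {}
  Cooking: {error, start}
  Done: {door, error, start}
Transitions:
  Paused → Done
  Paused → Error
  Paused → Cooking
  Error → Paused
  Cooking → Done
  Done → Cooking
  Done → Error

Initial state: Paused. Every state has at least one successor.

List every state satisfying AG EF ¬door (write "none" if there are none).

States satisfying EF ¬door: {Paused, Error, Cooking, Done}.
States satisfying AG EF ¬door: {Paused, Error, Cooking, Done}.

{Paused, Error, Cooking, Done}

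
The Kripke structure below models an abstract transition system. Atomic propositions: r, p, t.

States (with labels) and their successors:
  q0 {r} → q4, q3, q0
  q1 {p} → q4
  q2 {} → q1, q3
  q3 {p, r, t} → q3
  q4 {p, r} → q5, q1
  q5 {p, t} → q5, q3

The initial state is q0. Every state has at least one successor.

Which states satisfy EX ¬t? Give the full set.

{q0, q1, q2, q4}

States satisfying ¬t: {q0, q1, q2, q4}.
States satisfying EX ¬t: {q0, q1, q2, q4}.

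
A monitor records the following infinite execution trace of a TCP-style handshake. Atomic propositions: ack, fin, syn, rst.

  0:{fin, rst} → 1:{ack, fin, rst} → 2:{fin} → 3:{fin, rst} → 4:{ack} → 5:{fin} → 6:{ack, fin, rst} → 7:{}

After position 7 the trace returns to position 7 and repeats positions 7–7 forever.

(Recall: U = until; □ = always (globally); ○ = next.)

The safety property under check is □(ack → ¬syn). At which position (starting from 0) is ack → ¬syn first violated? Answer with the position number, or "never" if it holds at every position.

ack → ¬syn holds at every position 0..7, and those are all the positions the trace ever visits, so the invariant □(ack → ¬syn) is never violated.

never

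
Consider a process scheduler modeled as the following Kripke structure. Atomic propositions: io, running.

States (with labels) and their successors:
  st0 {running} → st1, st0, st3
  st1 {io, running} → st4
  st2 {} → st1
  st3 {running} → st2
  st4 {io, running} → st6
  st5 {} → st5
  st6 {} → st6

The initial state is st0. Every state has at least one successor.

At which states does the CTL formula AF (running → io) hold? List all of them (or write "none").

{st1, st2, st3, st4, st5, st6}

States satisfying running → io: {st1, st2, st4, st5, st6}.
States satisfying AF (running → io): {st1, st2, st3, st4, st5, st6}.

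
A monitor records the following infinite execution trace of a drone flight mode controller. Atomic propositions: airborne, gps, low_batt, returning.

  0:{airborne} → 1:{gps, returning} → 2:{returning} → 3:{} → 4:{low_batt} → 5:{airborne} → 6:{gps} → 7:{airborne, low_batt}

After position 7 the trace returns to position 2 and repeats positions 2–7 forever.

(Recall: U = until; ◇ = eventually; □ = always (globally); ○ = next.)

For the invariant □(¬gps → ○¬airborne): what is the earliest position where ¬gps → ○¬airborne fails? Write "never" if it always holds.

4

Check ¬gps → ○¬airborne at each position in order: 0 ✓, 1 ✓, 2 ✓, 3 ✓.
At position 4 the labels are {low_batt} and the next position 5 has {airborne}, so ¬gps → ○¬airborne is false there. This is the first violation.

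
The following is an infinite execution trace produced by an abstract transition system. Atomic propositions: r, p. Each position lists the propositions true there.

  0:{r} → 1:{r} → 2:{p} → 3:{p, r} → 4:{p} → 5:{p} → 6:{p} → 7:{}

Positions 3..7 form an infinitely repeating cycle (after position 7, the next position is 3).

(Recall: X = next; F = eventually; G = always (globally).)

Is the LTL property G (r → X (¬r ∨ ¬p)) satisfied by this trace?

Holds

r → X (¬r ∨ ¬p) holds at every position 0..7, and those are all positions ever visited, so G (r → X (¬r ∨ ¬p)) holds.
Positions where r holds: 0, 1, 3.
Check X (¬r ∨ ¬p) at each: 0→ok, 1→ok, 3→ok.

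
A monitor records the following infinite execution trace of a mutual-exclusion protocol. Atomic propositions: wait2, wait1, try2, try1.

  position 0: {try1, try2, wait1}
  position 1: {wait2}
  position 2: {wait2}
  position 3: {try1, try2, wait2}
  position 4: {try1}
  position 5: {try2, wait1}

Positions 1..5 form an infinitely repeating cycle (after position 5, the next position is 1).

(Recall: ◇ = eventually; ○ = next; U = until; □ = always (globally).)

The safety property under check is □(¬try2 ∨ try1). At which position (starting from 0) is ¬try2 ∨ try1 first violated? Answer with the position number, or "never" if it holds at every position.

5

Check ¬try2 ∨ try1 at each position in order: 0 ✓, 1 ✓, 2 ✓, 3 ✓, 4 ✓.
At position 5 the labels are {try2, wait1}, so ¬try2 ∨ try1 is false there. This is the first violation.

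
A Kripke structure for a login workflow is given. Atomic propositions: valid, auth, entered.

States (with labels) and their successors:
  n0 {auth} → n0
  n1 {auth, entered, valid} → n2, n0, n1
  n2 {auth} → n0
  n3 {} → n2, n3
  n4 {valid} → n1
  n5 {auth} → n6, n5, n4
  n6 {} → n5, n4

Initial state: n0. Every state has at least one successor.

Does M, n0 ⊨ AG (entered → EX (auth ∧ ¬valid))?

States satisfying entered → EX (auth ∧ ¬valid): {n0, n1, n2, n3, n4, n5, n6}.
States satisfying AG (entered → EX (auth ∧ ¬valid)): {n0, n1, n2, n3, n4, n5, n6}.
Every state reachable from n0 satisfies entered → EX (auth ∧ ¬valid).
n0 ∈ Sat(AG (entered → EX (auth ∧ ¬valid))).

Satisfied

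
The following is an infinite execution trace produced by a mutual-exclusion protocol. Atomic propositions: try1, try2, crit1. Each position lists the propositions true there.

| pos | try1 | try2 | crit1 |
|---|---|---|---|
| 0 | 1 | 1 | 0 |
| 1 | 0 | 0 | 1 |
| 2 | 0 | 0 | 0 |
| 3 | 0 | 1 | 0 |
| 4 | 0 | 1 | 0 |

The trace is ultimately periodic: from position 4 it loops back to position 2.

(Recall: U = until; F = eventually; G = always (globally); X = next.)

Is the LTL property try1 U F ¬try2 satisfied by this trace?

Yes

Walking from position 0: F ¬try2 first holds at position 0, and try1 holds at every earlier position along the way, so try1 U F ¬try2 holds.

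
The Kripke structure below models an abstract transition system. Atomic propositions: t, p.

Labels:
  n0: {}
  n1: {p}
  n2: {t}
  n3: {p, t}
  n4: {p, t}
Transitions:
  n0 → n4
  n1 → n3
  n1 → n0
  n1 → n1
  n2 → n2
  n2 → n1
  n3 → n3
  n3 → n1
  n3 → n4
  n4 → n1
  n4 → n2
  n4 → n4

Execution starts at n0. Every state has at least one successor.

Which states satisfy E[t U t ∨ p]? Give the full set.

{n1, n2, n3, n4}

States satisfying t: {n2, n3, n4}.
States satisfying t ∨ p: {n1, n2, n3, n4}.
States satisfying E[t U t ∨ p]: {n1, n2, n3, n4}.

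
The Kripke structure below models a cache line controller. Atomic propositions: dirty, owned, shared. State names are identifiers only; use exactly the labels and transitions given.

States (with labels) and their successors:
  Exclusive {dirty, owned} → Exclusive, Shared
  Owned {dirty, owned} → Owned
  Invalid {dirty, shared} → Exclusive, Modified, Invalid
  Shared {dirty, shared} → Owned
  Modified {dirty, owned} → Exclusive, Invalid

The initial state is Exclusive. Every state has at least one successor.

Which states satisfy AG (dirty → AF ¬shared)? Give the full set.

{Exclusive, Owned, Shared}

States satisfying dirty → AF ¬shared: {Exclusive, Owned, Shared, Modified}.
States satisfying AG (dirty → AF ¬shared): {Exclusive, Owned, Shared}.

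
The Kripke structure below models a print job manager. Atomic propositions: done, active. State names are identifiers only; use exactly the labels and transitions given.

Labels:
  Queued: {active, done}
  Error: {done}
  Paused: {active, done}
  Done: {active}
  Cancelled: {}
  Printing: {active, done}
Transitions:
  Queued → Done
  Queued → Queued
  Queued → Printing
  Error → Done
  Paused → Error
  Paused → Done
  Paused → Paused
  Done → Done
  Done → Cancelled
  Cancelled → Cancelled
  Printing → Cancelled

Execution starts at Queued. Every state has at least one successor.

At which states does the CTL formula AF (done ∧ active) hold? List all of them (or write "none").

{Queued, Paused, Printing}

States satisfying done ∧ active: {Queued, Paused, Printing}.
States satisfying AF (done ∧ active): {Queued, Paused, Printing}.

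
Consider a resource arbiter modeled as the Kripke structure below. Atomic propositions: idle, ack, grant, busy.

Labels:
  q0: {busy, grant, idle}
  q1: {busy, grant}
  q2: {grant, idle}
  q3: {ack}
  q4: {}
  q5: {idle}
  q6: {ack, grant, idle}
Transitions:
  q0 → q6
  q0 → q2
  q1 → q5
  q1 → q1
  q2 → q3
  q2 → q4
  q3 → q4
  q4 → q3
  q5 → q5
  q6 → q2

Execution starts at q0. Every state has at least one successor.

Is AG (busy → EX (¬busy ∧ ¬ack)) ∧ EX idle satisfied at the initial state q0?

Satisfied

States satisfying busy → EX (¬busy ∧ ¬ack): {q0, q1, q2, q3, q4, q5, q6}.
States satisfying AG (busy → EX (¬busy ∧ ¬ack)): {q0, q1, q2, q3, q4, q5, q6}.
States satisfying idle: {q0, q2, q5, q6}.
States satisfying EX idle: {q0, q1, q5, q6}.
States satisfying AG (busy → EX (¬busy ∧ ¬ack)) ∧ EX idle: {q0, q1, q5, q6}.
q0 ∈ Sat(AG (busy → EX (¬busy ∧ ¬ack)) ∧ EX idle).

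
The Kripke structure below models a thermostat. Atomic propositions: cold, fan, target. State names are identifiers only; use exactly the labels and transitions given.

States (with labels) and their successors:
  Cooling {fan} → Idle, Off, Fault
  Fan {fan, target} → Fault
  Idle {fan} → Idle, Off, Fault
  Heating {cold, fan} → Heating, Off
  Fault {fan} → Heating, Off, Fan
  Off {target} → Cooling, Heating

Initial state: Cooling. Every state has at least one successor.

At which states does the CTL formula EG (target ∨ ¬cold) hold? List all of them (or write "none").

{Cooling, Fan, Idle, Fault, Off}

States satisfying target ∨ ¬cold: {Cooling, Fan, Idle, Fault, Off}.
States satisfying EG (target ∨ ¬cold): {Cooling, Fan, Idle, Fault, Off}.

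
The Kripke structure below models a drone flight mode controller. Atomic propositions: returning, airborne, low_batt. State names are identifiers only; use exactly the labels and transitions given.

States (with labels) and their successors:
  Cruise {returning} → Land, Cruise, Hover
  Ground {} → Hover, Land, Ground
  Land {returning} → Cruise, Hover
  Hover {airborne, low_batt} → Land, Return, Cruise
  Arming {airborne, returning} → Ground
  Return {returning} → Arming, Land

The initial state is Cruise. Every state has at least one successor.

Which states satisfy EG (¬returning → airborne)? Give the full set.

States satisfying ¬returning → airborne: {Cruise, Land, Hover, Arming, Return}.
States satisfying EG (¬returning → airborne): {Cruise, Land, Hover, Return}.

{Cruise, Land, Hover, Return}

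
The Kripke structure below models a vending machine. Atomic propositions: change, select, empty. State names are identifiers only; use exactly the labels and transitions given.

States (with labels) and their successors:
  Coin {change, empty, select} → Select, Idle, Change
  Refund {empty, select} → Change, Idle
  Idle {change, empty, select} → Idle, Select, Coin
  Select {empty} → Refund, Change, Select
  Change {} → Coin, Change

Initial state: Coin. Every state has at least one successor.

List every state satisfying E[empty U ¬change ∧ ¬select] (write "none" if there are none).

States satisfying empty: {Coin, Refund, Idle, Select}.
States satisfying ¬change ∧ ¬select: {Select, Change}.
States satisfying E[empty U ¬change ∧ ¬select]: {Coin, Refund, Idle, Select, Change}.

{Coin, Refund, Idle, Select, Change}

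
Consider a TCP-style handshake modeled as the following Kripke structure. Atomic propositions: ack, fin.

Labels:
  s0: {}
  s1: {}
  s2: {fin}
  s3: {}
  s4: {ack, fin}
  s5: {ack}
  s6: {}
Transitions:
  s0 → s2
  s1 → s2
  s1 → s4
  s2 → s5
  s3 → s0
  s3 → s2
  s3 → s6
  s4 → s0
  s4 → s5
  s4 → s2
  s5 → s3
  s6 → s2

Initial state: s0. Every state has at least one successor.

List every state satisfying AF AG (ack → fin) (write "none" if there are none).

States satisfying AG (ack → fin): ∅.
States satisfying AF AG (ack → fin): ∅.

none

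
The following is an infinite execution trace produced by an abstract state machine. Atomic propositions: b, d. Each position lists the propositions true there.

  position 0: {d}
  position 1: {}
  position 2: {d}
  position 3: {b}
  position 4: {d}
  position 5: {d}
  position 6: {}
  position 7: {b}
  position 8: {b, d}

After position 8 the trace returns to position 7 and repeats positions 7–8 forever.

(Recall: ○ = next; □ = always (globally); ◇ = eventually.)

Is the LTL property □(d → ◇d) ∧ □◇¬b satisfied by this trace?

No

d → ◇d holds at every position 0..8, and those are all positions ever visited, so □(d → ◇d) holds.
Positions where d holds: 0, 2, 4, 5, 8.
Check ◇d at each: 0→ok, 2→ok, 4→ok, 5→ok, 8→ok.
◇¬b must hold at every position from 0 onward. It fails at position 7, so □◇¬b is false.
At position 0: □(d → ◇d) is true; □◇¬b is false; so □(d → ◇d) ∧ □◇¬b is false.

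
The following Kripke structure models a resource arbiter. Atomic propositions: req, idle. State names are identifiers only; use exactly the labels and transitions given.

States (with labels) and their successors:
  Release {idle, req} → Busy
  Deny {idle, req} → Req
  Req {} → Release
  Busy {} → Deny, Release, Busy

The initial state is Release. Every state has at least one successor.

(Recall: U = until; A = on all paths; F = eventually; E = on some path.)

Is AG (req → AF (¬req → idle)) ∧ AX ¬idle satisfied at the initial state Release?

States satisfying req → AF (¬req → idle): {Release, Deny, Req, Busy}.
States satisfying AG (req → AF (¬req → idle)): {Release, Deny, Req, Busy}.
States satisfying ¬idle: {Req, Busy}.
States satisfying AX ¬idle: {Release, Deny}.
States satisfying AG (req → AF (¬req → idle)) ∧ AX ¬idle: {Release, Deny}.
Release ∈ Sat(AG (req → AF (¬req → idle)) ∧ AX ¬idle).

Holds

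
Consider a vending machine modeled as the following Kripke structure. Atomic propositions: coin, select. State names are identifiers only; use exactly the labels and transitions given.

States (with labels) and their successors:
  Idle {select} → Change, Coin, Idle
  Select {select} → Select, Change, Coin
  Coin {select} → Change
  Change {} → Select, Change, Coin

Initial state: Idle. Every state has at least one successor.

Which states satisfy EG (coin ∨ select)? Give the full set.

{Idle, Select}

States satisfying coin ∨ select: {Idle, Select, Coin}.
States satisfying EG (coin ∨ select): {Idle, Select}.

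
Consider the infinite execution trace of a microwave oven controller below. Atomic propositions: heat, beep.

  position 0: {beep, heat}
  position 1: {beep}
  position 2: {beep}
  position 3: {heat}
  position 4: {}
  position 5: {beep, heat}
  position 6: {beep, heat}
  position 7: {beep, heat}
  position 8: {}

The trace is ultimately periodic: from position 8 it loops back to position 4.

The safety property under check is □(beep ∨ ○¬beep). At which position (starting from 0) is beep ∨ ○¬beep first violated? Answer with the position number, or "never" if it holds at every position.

Check beep ∨ ○¬beep at each position in order: 0 ✓, 1 ✓, 2 ✓, 3 ✓.
At position 4 the labels are {} and the next position 5 has {beep, heat}, so beep ∨ ○¬beep is false there. This is the first violation.

4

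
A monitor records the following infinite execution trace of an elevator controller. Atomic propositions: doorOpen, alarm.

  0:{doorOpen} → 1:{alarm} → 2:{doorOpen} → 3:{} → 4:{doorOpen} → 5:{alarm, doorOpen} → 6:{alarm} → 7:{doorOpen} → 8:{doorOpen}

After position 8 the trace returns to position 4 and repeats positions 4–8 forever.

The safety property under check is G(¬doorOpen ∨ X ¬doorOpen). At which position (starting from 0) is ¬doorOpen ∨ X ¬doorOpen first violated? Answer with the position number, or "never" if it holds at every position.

Check ¬doorOpen ∨ X ¬doorOpen at each position in order: 0 ✓, 1 ✓, 2 ✓, 3 ✓.
At position 4 the labels are {doorOpen} and the next position 5 has {alarm, doorOpen}, so ¬doorOpen ∨ X ¬doorOpen is false there. This is the first violation.

4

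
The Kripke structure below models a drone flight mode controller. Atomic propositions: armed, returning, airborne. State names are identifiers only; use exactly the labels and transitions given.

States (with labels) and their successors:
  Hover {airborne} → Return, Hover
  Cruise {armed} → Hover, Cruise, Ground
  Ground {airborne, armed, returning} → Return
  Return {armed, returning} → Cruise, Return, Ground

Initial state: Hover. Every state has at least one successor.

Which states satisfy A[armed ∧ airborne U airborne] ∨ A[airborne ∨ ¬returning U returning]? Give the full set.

{Hover, Ground, Return}

States satisfying armed ∧ airborne: {Ground}.
States satisfying airborne: {Hover, Ground}.
States satisfying A[armed ∧ airborne U airborne]: {Hover, Ground}.
States satisfying airborne ∨ ¬returning: {Hover, Cruise, Ground}.
States satisfying returning: {Ground, Return}.
States satisfying A[airborne ∨ ¬returning U returning]: {Ground, Return}.
States satisfying A[armed ∧ airborne U airborne] ∨ A[airborne ∨ ¬returning U returning]: {Hover, Ground, Return}.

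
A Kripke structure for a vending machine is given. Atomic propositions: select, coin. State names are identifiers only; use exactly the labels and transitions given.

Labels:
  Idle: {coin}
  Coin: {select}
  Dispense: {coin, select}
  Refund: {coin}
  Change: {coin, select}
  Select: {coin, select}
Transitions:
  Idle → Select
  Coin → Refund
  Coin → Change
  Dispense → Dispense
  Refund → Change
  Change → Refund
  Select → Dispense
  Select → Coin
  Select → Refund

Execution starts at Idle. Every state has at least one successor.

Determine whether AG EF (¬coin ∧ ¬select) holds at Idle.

States satisfying EF (¬coin ∧ ¬select): ∅.
States satisfying AG EF (¬coin ∧ ¬select): ∅.
Change is reachable from Idle and violates EF (¬coin ∧ ¬select), so AG fails at Idle.
Idle ∉ Sat(AG EF (¬coin ∧ ¬select)).

No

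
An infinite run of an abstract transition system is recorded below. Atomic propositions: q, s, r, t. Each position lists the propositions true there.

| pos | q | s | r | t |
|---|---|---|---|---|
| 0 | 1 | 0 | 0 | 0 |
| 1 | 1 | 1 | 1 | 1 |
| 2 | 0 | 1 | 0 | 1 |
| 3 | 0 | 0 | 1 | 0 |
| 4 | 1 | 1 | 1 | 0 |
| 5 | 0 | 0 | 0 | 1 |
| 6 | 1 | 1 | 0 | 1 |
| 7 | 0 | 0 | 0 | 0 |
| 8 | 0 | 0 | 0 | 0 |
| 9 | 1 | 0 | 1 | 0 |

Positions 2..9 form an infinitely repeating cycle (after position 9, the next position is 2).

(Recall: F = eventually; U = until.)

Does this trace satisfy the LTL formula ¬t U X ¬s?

Violated

Walking from position 0: at position 1, X ¬s has not yet held and ¬t fails, so ¬t U X ¬s is false.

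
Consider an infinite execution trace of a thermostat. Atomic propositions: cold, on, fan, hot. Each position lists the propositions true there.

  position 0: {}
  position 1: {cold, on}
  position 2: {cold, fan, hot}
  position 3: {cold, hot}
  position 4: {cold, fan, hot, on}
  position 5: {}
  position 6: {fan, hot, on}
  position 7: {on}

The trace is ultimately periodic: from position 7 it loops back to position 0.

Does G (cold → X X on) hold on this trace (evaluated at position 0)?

Does not hold

cold → X X on must hold at every position from 0 onward. It fails at position 1, so G (cold → X X on) is false.
Positions where cold holds: 1, 2, 3, 4.
Check X X on at each: 1→fails, 2→ok, 3→fails, 4→ok.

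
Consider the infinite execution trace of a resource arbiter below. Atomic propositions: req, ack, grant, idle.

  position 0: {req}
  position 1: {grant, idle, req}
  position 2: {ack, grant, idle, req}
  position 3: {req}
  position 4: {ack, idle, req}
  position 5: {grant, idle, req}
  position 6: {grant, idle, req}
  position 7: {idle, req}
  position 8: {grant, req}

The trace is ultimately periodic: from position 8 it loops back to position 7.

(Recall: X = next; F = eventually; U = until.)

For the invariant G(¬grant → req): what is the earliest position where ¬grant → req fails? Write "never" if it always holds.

¬grant → req holds at every position 0..8, and those are all the positions the trace ever visits, so the invariant G(¬grant → req) is never violated.

never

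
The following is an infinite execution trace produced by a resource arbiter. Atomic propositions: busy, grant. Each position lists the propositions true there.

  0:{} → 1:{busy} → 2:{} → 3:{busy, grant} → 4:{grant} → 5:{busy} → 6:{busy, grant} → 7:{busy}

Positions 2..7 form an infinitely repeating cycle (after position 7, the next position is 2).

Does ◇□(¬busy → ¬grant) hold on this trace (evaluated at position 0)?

□(¬busy → ¬grant) is false at every position 0..7, so it never becomes true and ◇□(¬busy → ¬grant) fails.

Violated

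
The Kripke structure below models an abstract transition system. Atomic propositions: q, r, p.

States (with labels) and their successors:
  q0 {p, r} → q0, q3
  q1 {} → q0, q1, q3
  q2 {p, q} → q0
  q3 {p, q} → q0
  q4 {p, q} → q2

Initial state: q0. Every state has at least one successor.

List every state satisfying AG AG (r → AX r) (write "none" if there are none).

States satisfying AG (r → AX r): ∅.
States satisfying AG AG (r → AX r): ∅.

none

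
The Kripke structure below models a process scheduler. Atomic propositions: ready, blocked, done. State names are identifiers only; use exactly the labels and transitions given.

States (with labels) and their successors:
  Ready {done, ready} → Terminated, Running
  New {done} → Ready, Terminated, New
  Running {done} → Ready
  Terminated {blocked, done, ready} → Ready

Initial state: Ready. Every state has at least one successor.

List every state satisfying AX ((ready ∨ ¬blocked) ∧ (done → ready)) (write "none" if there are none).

States satisfying (ready ∨ ¬blocked) ∧ (done → ready): {Ready, Terminated}.
States satisfying AX ((ready ∨ ¬blocked) ∧ (done → ready)): {Running, Terminated}.

{Running, Terminated}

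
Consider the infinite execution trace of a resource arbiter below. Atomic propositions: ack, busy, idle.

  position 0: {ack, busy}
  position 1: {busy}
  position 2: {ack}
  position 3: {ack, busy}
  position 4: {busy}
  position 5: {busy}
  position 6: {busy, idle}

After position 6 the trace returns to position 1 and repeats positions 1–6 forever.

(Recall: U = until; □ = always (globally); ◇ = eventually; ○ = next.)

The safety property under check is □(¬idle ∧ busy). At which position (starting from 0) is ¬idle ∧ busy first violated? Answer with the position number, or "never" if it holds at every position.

Check ¬idle ∧ busy at each position in order: 0 ✓, 1 ✓.
At position 2 the labels are {ack}, so ¬idle ∧ busy is false there. This is the first violation.

2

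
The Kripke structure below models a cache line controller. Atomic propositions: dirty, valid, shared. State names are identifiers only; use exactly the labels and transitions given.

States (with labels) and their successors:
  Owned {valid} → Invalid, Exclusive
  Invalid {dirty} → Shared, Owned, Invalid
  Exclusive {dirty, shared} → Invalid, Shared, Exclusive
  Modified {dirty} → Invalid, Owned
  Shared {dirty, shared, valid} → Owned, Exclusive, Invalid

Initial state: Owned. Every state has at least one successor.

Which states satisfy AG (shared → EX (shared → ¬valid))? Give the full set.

{Owned, Invalid, Exclusive, Modified, Shared}

States satisfying shared → EX (shared → ¬valid): {Owned, Invalid, Exclusive, Modified, Shared}.
States satisfying AG (shared → EX (shared → ¬valid)): {Owned, Invalid, Exclusive, Modified, Shared}.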